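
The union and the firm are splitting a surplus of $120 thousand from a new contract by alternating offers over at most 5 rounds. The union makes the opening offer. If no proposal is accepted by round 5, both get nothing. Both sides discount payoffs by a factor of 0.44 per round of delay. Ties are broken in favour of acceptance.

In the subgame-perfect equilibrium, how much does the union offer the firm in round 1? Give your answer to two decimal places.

35.29

Round 5 (the union proposes): the firm will accept anything ≥ 0, so the union offers 0 and keeps 120.
Round 4 (the firm proposes): the union can get 120 next round, worth 0.44 × 120 = 52.8 now. The firm offers 52.8 and keeps 120 − 52.8 = 67.2.
Round 3 (the union proposes): the firm can get 67.2 next round, worth 0.44 × 67.2 = 29.568 now, so the union offers 29.568, keeping 90.432.
Round 2 (the firm proposes): the union can get 90.432 next round, worth 0.44 × 90.432 = 39.79008 now. The firm offers 39.79008 and keeps 120 − 39.79008 = 80.20992.
Round 1 (the union proposes): the firm can get 80.20992 next round, worth 0.44 × 80.20992 = 35.2923648 now, so the union offers 35.2923648, keeping 84.7076352.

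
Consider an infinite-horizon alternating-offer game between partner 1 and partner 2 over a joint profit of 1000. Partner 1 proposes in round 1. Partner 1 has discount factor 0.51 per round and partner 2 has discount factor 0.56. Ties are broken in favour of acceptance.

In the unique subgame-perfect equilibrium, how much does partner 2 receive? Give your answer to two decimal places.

384.10

In a stationary SPE each proposer offers the other exactly their discounted continuation value.
If partner 1 keeps x when proposing and partner 2 keeps y when proposing, then x = 1000 − 0.56y and y = 1000 − 0.51x.
Solving: x = 1000(1 − 0.56) / (1 − 0.51·0.56) = 440 / 0.7144 ≈ 615.9015.
Partner 2 gets 1000 − 615.9015 ≈ 384.0985.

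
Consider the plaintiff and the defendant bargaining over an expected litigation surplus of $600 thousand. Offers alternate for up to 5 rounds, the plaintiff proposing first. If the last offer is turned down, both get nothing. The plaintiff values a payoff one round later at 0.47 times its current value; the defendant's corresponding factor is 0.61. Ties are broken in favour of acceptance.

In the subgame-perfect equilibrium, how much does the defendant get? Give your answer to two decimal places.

Round 5 (the plaintiff proposes): the defendant will accept anything ≥ 0, so the plaintiff offers 0 and keeps 600.
Round 4 (the defendant proposes): the plaintiff can get 600 next round, worth 0.47 × 600 = 282 now; the defendant offers that and keeps 318.
Round 3 (the plaintiff proposes): the defendant can get 318 next round, worth 0.61 × 318 = 193.98 now, so the plaintiff offers 193.98, keeping 406.02.
Round 2 (the defendant proposes): the plaintiff can get 406.02 next round, worth 0.47 × 406.02 = 190.8294 now, so the defendant offers 190.8294, keeping 409.1706.
Round 1 (the plaintiff proposes): the defendant can get 409.1706 next round, worth 0.61 × 409.1706 = 249.594066 now. The plaintiff offers 249.594066 and keeps 600 − 249.594066 = 350.405934.

249.59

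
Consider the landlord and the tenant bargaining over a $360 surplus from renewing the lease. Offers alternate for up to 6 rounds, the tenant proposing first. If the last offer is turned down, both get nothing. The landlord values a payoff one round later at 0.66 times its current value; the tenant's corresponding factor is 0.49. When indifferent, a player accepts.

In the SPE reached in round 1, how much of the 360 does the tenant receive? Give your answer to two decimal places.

174.79

Round 6 (the landlord proposes): rejection yields 0 for the tenant; the landlord offers 0 and keeps 360.
Round 5 (the tenant proposes): the landlord can get 360 next round, worth 0.66 × 360 = 237.6 now, so the tenant offers 237.6, keeping 122.4.
Round 4 (the landlord proposes): the tenant can get 122.4 next round, worth 0.49 × 122.4 = 59.976 now, so the landlord offers 59.976, keeping 300.024.
Round 3 (the tenant proposes): the landlord can get 300.024 next round, worth 0.66 × 300.024 = 198.01584 now, so the tenant offers 198.01584, keeping 161.98416.
Round 2 (the landlord proposes): the tenant can get 161.98416 next round, worth 0.49 × 161.98416 = 79.3722384 now. The landlord offers 79.3722384 and keeps 360 − 79.3722384 = 280.6277616.
Round 1 (the tenant proposes): the landlord can get 280.6277616 next round, worth 0.66 × 280.6277616 = 185.214322656 now, so the tenant offers 185.214322656, keeping 174.785677344.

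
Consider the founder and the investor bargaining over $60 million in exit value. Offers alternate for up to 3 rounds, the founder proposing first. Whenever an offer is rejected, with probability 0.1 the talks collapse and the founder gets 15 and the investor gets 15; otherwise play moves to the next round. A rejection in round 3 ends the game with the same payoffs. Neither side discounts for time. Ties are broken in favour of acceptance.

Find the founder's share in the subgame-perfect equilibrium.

Round 3 (the founder proposes): the investor gets 15 if talks fail, so the founder offers 15 and keeps 45.
Round 2 (the investor proposes): rejecting gives the founder an expected 0.9 × 45 + 0.1 × 15 = 42; the investor offers that and keeps 18.
Round 1 (the founder proposes): rejecting gives the investor an expected 0.9 × 18 + 0.1 × 15 = 17.7; the founder offers that and keeps 42.3.

42.3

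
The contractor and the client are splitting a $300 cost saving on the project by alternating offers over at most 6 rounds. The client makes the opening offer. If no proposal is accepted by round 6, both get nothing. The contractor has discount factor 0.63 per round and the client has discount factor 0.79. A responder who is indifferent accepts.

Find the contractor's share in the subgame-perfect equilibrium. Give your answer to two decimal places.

Round 6 (the contractor proposes): rejection yields 0 for the client; the contractor offers 0 and keeps 300.
Round 5 (the client proposes): the contractor can get 300 next round, worth 0.63 × 300 = 189 now; the client offers that and keeps 111.
Round 4 (the contractor proposes): the client can get 111 next round, worth 0.79 × 111 = 87.69 now. The contractor offers 87.69 and keeps 300 − 87.69 = 212.31.
Round 3 (the client proposes): the contractor can get 212.31 next round, worth 0.63 × 212.31 = 133.7553 now; the client offers that and keeps 166.2447.
Round 2 (the contractor proposes): the client can get 166.2447 next round, worth 0.79 × 166.2447 = 131.333313 now. The contractor offers 131.333313 and keeps 300 − 131.333313 = 168.666687.
Round 1 (the client proposes): the contractor can get 168.666687 next round, worth 0.63 × 168.666687 = 106.26001281 now. The client offers 106.26001281 and keeps 300 − 106.26001281 = 193.73998719.

106.26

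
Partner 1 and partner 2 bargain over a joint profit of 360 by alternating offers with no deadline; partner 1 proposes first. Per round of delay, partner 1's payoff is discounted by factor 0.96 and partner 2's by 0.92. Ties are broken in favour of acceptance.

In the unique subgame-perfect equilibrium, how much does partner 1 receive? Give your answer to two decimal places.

Let x be partner 1's share when partner 1 proposes and y be partner 2's share when partner 2 proposes.
Partner 2 accepts iff offered ≥ 0.92·y, so x = 360 − 0.92y. Symmetrically y = 360 − 0.96x.
Substituting: x = 360 − 0.92(360 − 0.96x), giving x(1 − 0.96·0.92) = 360(1 − 0.92).
So x = 360 × 0.08 / 0.1168 ≈ 246.5753, and partner 2 receives 360 − x ≈ 113.4247.

246.58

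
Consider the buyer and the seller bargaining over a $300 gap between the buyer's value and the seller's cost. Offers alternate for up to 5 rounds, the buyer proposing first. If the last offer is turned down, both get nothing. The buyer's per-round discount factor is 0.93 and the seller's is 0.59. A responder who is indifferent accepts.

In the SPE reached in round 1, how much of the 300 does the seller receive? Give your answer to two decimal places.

Round 5 (the buyer proposes): rejection yields 0 for the seller; the buyer offers 0 and keeps 300.
Round 4 (the seller proposes): the buyer can get 300 next round, worth 0.93 × 300 = 279 now, so the seller offers 279, keeping 21.
Round 3 (the buyer proposes): the seller can get 21 next round, worth 0.59 × 21 = 12.39 now, so the buyer offers 12.39, keeping 287.61.
Round 2 (the seller proposes): the buyer can get 287.61 next round, worth 0.93 × 287.61 = 267.4773 now. The seller offers 267.4773 and keeps 300 − 267.4773 = 32.5227.
Round 1 (the buyer proposes): the seller can get 32.5227 next round, worth 0.59 × 32.5227 = 19.188393 now. The buyer offers 19.188393 and keeps 300 − 19.188393 = 280.811607.

19.19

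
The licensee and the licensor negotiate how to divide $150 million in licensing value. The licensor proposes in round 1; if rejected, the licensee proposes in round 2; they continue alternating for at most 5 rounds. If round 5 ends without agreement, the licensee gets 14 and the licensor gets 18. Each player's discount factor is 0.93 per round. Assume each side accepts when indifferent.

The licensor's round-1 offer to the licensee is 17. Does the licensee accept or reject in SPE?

Work out the licensee's continuation value if the offer is rejected.
Round 5 (the licensor proposes): the licensee gets 14 if talks fail, so the licensor offers 14 and keeps 136.
Round 4 (the licensee proposes): the licensor can get 136 next round, worth 0.93 × 136 = 126.48 now; the licensee offers that and keeps 23.52.
Round 3 (the licensor proposes): the licensee can get 23.52 next round, worth 0.93 × 23.52 = 21.8736 now. The licensor offers 21.8736 and keeps 150 − 21.8736 = 128.1264.
Round 2 (the licensee proposes): the licensor can get 128.1264 next round, worth 0.93 × 128.1264 = 119.157552 now; the licensee offers that and keeps 30.842448.
So by rejecting in round 1, the licensee gets 30.842448 next round, worth 0.93 × 30.842448 = 28.68347664 now.
Offer 17 < 28.68347664, so the licensee rejects.

Reject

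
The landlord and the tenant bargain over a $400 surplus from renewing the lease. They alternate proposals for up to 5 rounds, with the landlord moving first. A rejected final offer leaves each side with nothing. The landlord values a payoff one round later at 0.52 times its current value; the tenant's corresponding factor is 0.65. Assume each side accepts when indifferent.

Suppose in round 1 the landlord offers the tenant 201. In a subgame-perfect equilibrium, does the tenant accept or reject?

Work out the tenant's continuation value if the offer is rejected.
Round 5 (the landlord proposes): the tenant will accept anything ≥ 0, so the landlord offers 0 and keeps 400.
Round 4 (the tenant proposes): the landlord can get 400 next round, worth 0.52 × 400 = 208 now. The tenant offers 208 and keeps 400 − 208 = 192.
Round 3 (the landlord proposes): the tenant can get 192 next round, worth 0.65 × 192 = 124.8 now; the landlord offers that and keeps 275.2.
Round 2 (the tenant proposes): the landlord can get 275.2 next round, worth 0.52 × 275.2 = 143.104 now. The tenant offers 143.104 and keeps 400 − 143.104 = 256.896.
So by rejecting in round 1, the tenant gets 256.896 next round, worth 0.65 × 256.896 = 166.9824 now.
Offer 201 ≥ 166.9824, so the tenant accepts.

Accept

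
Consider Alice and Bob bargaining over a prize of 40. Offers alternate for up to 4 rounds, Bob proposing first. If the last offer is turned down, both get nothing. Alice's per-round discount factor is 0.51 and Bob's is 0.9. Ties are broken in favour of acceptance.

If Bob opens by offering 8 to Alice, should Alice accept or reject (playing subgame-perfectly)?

Round 4 (Alice proposes): Bob will accept anything ≥ 0, so Alice offers 0 and keeps 40.
Round 3 (Bob proposes): Alice can get 40 next round, worth 0.51 × 40 = 20.4 now, so Bob offers 20.4, keeping 19.6.
Round 2 (Alice proposes): Bob can get 19.6 next round, worth 0.9 × 19.6 = 17.64 now; Alice offers that and keeps 22.36.
So by rejecting in round 1, Alice gets 22.36 next round, worth 0.51 × 22.36 = 11.4036 now.
Offer 8 < 11.4036, so Alice rejects.

Reject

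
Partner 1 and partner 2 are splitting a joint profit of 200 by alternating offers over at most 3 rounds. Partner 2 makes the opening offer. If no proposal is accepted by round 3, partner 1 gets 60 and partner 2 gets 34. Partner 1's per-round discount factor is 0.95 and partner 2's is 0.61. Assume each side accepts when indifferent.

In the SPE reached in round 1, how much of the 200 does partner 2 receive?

91.13

Round 3 (partner 2 proposes): partner 1 gets 60 if talks fail, so partner 2 offers 60 and keeps 140.
Round 2 (partner 1 proposes): partner 2 can get 140 next round, worth 0.61 × 140 = 85.4 now, so partner 1 offers 85.4, keeping 114.6.
Round 1 (partner 2 proposes): partner 1 can get 114.6 next round, worth 0.95 × 114.6 = 108.87 now; partner 2 offers that and keeps 91.13.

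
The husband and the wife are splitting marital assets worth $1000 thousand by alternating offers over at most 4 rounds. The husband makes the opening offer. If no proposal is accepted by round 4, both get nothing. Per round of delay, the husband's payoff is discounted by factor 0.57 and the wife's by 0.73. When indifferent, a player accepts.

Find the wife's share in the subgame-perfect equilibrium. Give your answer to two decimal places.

Round 4 (the wife proposes): rejection yields 0 for the husband; the wife offers 0 and keeps 1000.
Round 3 (the husband proposes): the wife can get 1000 next round, worth 0.73 × 1000 = 730 now; the husband offers that and keeps 270.
Round 2 (the wife proposes): the husband can get 270 next round, worth 0.57 × 270 = 153.9 now; the wife offers that and keeps 846.1.
Round 1 (the husband proposes): the wife can get 846.1 next round, worth 0.73 × 846.1 = 617.653 now; the husband offers that and keeps 382.347.

617.65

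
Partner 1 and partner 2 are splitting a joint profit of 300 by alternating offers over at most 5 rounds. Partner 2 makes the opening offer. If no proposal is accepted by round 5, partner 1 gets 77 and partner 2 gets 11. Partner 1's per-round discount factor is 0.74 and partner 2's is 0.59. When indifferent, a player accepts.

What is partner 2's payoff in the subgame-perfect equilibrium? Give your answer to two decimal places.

154.56

Round 5 (partner 2 proposes): partner 1 gets 77 if talks fail, so partner 2 offers 77 and keeps 223.
Round 4 (partner 1 proposes): partner 2 can get 223 next round, worth 0.59 × 223 = 131.57 now, so partner 1 offers 131.57, keeping 168.43.
Round 3 (partner 2 proposes): partner 1 can get 168.43 next round, worth 0.74 × 168.43 = 124.6382 now, so partner 2 offers 124.6382, keeping 175.3618.
Round 2 (partner 1 proposes): partner 2 can get 175.3618 next round, worth 0.59 × 175.3618 = 103.463462 now; partner 1 offers that and keeps 196.536538.
Round 1 (partner 2 proposes): partner 1 can get 196.536538 next round, worth 0.74 × 196.536538 = 145.43703812 now, so partner 2 offers 145.43703812, keeping 154.56296188.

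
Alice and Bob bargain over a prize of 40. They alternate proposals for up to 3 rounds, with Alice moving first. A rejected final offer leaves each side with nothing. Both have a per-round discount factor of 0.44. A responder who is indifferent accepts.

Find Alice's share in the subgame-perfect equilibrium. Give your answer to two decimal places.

30.14

Round 3 (Alice proposes): rejection yields 0 for Bob; Alice offers 0 and keeps 40.
Round 2 (Bob proposes): Alice can get 40 next round, worth 0.44 × 40 = 17.6 now, so Bob offers 17.6, keeping 22.4.
Round 1 (Alice proposes): Bob can get 22.4 next round, worth 0.44 × 22.4 = 9.856 now, so Alice offers 9.856, keeping 30.144.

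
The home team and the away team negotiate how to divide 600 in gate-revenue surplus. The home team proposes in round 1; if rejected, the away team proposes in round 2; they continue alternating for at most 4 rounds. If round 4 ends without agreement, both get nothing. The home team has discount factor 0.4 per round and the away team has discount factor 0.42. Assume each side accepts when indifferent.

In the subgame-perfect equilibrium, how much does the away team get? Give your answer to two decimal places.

Round 4 (the away team proposes): rejection yields 0 for the home team; the away team offers 0 and keeps 600.
Round 3 (the home team proposes): the away team can get 600 next round, worth 0.42 × 600 = 252 now. The home team offers 252 and keeps 600 − 252 = 348.
Round 2 (the away team proposes): the home team can get 348 next round, worth 0.4 × 348 = 139.2 now; the away team offers that and keeps 460.8.
Round 1 (the home team proposes): the away team can get 460.8 next round, worth 0.42 × 460.8 = 193.536 now. The home team offers 193.536 and keeps 600 − 193.536 = 406.464.

193.54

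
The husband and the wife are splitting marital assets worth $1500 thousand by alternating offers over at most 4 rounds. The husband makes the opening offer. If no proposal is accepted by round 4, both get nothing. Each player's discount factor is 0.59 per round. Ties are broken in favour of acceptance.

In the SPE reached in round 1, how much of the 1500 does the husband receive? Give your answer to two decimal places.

Round 4 (the wife proposes): rejection yields 0 for the husband; the wife offers 0 and keeps 1500.
Round 3 (the husband proposes): the wife can get 1500 next round, worth 0.59 × 1500 = 885 now; the husband offers that and keeps 615.
Round 2 (the wife proposes): the husband can get 615 next round, worth 0.59 × 615 = 362.85 now. The wife offers 362.85 and keeps 1500 − 362.85 = 1137.15.
Round 1 (the husband proposes): the wife can get 1137.15 next round, worth 0.59 × 1137.15 = 670.9185 now. The husband offers 670.9185 and keeps 1500 − 670.9185 = 829.0815.

829.08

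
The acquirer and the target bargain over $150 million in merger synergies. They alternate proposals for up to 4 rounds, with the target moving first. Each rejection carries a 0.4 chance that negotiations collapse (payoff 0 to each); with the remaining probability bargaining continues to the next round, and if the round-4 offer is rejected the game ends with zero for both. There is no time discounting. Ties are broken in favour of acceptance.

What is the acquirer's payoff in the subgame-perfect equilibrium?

By backward induction:
Round 4 (the acquirer proposes): rejection yields 0 for the target; the acquirer offers 0 and keeps 150.
Round 3 (the target proposes): rejecting gives the acquirer an expected 0.6 × 150 = 90. The target offers 90 and keeps 150 − 90 = 60.
Round 2 (the acquirer proposes): rejecting gives the target an expected 0.6 × 60 = 36; the acquirer offers that and keeps 114.
Round 1 (the target proposes): rejecting gives the acquirer an expected 0.6 × 114 = 68.4. The target offers 68.4 and keeps 150 − 68.4 = 81.6.

68.4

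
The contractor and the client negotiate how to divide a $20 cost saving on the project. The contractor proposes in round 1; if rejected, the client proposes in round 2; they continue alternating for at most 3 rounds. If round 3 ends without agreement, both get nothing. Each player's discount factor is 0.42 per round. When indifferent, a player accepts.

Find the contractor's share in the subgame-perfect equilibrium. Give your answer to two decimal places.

Round 3 (the contractor proposes): the client will accept anything ≥ 0, so the contractor offers 0 and keeps 20.
Round 2 (the client proposes): the contractor can get 20 next round, worth 0.42 × 20 = 8.4 now. The client offers 8.4 and keeps 20 − 8.4 = 11.6.
Round 1 (the contractor proposes): the client can get 11.6 next round, worth 0.42 × 11.6 = 4.872 now. The contractor offers 4.872 and keeps 20 − 4.872 = 15.128.

15.13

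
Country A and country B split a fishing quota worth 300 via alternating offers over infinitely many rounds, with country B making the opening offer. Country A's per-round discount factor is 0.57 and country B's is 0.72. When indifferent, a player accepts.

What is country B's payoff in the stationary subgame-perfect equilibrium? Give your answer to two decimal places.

Let x be country B's share when country B proposes and y be country A's share when country A proposes.
Country A accepts iff offered ≥ 0.57·y, so x = 300 − 0.57y. Symmetrically y = 300 − 0.72x.
Substituting: x = 300 − 0.57(300 − 0.72x), giving x(1 − 0.72·0.57) = 300(1 − 0.57).
So x = 300 × 0.43 / 0.5896 ≈ 218.7924, and country A receives 300 − x ≈ 81.2076.

218.79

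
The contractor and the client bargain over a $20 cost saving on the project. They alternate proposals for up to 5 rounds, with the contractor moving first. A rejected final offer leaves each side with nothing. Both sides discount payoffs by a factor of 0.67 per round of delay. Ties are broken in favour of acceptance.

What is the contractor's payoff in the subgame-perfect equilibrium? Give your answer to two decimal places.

13.59

Solve by backward induction from round 5.
Round 5 (the contractor proposes): the client will accept anything ≥ 0, so the contractor offers 0 and keeps 20.
Round 4 (the client proposes): the contractor can get 20 next round, worth 0.67 × 20 = 13.4 now. The client offers 13.4 and keeps 20 − 13.4 = 6.6.
Round 3 (the contractor proposes): the client can get 6.6 next round, worth 0.67 × 6.6 = 4.422 now. The contractor offers 4.422 and keeps 20 − 4.422 = 15.578.
Round 2 (the client proposes): the contractor can get 15.578 next round, worth 0.67 × 15.578 = 10.43726 now, so the client offers 10.43726, keeping 9.56274.
Round 1 (the contractor proposes): the client can get 9.56274 next round, worth 0.67 × 9.56274 = 6.4070358 now. The contractor offers 6.4070358 and keeps 20 − 6.4070358 = 13.5929642.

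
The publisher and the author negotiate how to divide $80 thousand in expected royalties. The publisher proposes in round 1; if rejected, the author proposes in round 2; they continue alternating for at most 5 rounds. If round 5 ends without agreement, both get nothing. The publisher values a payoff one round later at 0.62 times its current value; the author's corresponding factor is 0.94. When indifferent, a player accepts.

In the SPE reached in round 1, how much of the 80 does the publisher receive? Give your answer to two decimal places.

34.77

Solve by backward induction from round 5.
Round 5 (the publisher proposes): the author will accept anything ≥ 0, so the publisher offers 0 and keeps 80.
Round 4 (the author proposes): the publisher can get 80 next round, worth 0.62 × 80 = 49.6 now. The author offers 49.6 and keeps 80 − 49.6 = 30.4.
Round 3 (the publisher proposes): the author can get 30.4 next round, worth 0.94 × 30.4 = 28.576 now, so the publisher offers 28.576, keeping 51.424.
Round 2 (the author proposes): the publisher can get 51.424 next round, worth 0.62 × 51.424 = 31.88288 now. The author offers 31.88288 and keeps 80 − 31.88288 = 48.11712.
Round 1 (the publisher proposes): the author can get 48.11712 next round, worth 0.94 × 48.11712 = 45.2300928 now, so the publisher offers 45.2300928, keeping 34.7699072.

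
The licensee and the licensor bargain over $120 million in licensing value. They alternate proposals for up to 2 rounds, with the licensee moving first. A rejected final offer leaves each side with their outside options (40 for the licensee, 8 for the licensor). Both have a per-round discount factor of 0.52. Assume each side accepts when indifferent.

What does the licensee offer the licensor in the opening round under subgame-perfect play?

Round 2 (the licensor proposes): the licensee gets 40 if talks fail, so the licensor offers 40 and keeps 80.
Round 1 (the licensee proposes): the licensor can get 80 next round, worth 0.52 × 80 = 41.6 now, so the licensee offers 41.6, keeping 78.4.

41.6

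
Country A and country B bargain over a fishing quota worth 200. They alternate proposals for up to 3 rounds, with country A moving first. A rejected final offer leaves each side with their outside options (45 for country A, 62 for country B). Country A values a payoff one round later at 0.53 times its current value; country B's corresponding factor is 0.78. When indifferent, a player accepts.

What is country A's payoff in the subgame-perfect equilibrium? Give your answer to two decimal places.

Round 3 (country A proposes): country B gets 62 if talks fail, so country A offers 62 and keeps 138.
Round 2 (country B proposes): country A can get 138 next round, worth 0.53 × 138 = 73.14 now, so country B offers 73.14, keeping 126.86.
Round 1 (country A proposes): country B can get 126.86 next round, worth 0.78 × 126.86 = 98.9508 now. Country A offers 98.9508 and keeps 200 − 98.9508 = 101.0492.

101.05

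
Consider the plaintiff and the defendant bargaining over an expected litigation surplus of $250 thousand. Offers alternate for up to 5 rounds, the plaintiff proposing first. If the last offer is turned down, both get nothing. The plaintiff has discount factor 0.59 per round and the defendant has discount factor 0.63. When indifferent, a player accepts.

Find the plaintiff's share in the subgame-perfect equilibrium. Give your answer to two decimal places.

161.42

By backward induction:
Round 5 (the plaintiff proposes): the defendant will accept anything ≥ 0, so the plaintiff offers 0 and keeps 250.
Round 4 (the defendant proposes): the plaintiff can get 250 next round, worth 0.59 × 250 = 147.5 now, so the defendant offers 147.5, keeping 102.5.
Round 3 (the plaintiff proposes): the defendant can get 102.5 next round, worth 0.63 × 102.5 = 64.575 now; the plaintiff offers that and keeps 185.425.
Round 2 (the defendant proposes): the plaintiff can get 185.425 next round, worth 0.59 × 185.425 = 109.40075 now; the defendant offers that and keeps 140.59925.
Round 1 (the plaintiff proposes): the defendant can get 140.59925 next round, worth 0.63 × 140.59925 = 88.5775275 now. The plaintiff offers 88.5775275 and keeps 250 − 88.5775275 = 161.4224725.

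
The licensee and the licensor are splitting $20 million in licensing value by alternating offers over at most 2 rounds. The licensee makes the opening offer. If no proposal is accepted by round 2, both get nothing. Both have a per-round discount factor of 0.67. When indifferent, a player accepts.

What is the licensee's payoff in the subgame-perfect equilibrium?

6.6

Round 2 (the licensor proposes): rejection yields 0 for the licensee; the licensor offers 0 and keeps 20.
Round 1 (the licensee proposes): the licensor can get 20 next round, worth 0.67 × 20 = 13.4 now; the licensee offers that and keeps 6.6.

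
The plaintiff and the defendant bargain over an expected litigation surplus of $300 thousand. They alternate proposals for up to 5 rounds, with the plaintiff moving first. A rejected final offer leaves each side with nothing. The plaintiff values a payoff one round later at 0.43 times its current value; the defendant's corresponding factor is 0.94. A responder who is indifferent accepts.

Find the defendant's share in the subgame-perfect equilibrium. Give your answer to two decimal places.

225.71

Round 5 (the plaintiff proposes): rejection yields 0 for the defendant; the plaintiff offers 0 and keeps 300.
Round 4 (the defendant proposes): the plaintiff can get 300 next round, worth 0.43 × 300 = 129 now, so the defendant offers 129, keeping 171.
Round 3 (the plaintiff proposes): the defendant can get 171 next round, worth 0.94 × 171 = 160.74 now, so the plaintiff offers 160.74, keeping 139.26.
Round 2 (the defendant proposes): the plaintiff can get 139.26 next round, worth 0.43 × 139.26 = 59.8818 now. The defendant offers 59.8818 and keeps 300 − 59.8818 = 240.1182.
Round 1 (the plaintiff proposes): the defendant can get 240.1182 next round, worth 0.94 × 240.1182 = 225.711108 now, so the plaintiff offers 225.711108, keeping 74.288892.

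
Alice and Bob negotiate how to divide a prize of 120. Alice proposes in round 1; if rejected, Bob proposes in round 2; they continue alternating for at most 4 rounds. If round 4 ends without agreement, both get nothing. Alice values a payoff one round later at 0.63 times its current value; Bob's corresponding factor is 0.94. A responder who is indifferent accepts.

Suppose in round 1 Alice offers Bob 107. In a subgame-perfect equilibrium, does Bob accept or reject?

Reject

Round 4 (Bob proposes): Alice will accept anything ≥ 0, so Bob offers 0 and keeps 120.
Round 3 (Alice proposes): Bob can get 120 next round, worth 0.94 × 120 = 112.8 now, so Alice offers 112.8, keeping 7.2.
Round 2 (Bob proposes): Alice can get 7.2 next round, worth 0.63 × 7.2 = 4.536 now; Bob offers that and keeps 115.464.
So by rejecting in round 1, Bob gets 115.464 next round, worth 0.94 × 115.464 = 108.53616 now.
Offer 107 < 108.53616, so Bob rejects.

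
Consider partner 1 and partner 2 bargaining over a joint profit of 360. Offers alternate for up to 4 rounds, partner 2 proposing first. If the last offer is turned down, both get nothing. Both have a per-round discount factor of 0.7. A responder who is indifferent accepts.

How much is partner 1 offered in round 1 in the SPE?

Work backward from the last round.
Round 4 (partner 1 proposes): partner 2 will accept anything ≥ 0, so partner 1 offers 0 and keeps 360.
Round 3 (partner 2 proposes): partner 1 can get 360 next round, worth 0.7 × 360 = 252 now; partner 2 offers that and keeps 108.
Round 2 (partner 1 proposes): partner 2 can get 108 next round, worth 0.7 × 108 = 75.6 now; partner 1 offers that and keeps 284.4.
Round 1 (partner 2 proposes): partner 1 can get 284.4 next round, worth 0.7 × 284.4 = 199.08 now; partner 2 offers that and keeps 160.92.

199.08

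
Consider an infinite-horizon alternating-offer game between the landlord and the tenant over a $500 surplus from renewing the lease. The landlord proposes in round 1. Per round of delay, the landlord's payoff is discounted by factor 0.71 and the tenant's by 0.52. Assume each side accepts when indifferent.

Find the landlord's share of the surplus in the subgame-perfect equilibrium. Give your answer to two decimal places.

380.47

When the landlord proposes, the tenant accepts any offer worth at least 0.52 times what the tenant would get by proposing next round; and vice versa.
This gives x = 500 − 0.52y and y = 500 − 0.71x, where x and y are each side's share when it proposes.
Hence (1 − 0.52·0.71)x = 500(1 − 0.52), i.e. 0.6308·x = 240.
x ≈ 380.4692; the tenant's share is 500 − x ≈ 119.5308.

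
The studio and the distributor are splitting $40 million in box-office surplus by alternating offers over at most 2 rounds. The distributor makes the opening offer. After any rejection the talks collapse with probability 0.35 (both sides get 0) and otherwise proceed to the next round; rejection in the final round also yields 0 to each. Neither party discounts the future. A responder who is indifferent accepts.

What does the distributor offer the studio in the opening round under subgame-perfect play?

By backward induction:
Round 2 (the studio proposes): rejection yields 0 for the distributor; the studio offers 0 and keeps 40.
Round 1 (the distributor proposes): rejecting gives the studio an expected 0.65 × 40 = 26, so the distributor offers 26, keeping 14.

26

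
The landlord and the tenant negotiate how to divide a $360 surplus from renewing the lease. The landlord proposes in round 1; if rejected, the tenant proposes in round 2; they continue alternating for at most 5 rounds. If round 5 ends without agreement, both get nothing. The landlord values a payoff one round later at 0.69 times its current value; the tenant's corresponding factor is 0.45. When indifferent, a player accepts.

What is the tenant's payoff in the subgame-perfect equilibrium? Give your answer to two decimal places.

65.81

Work backward from the last round.
Round 5 (the landlord proposes): rejection yields 0 for the tenant; the landlord offers 0 and keeps 360.
Round 4 (the tenant proposes): the landlord can get 360 next round, worth 0.69 × 360 = 248.4 now, so the tenant offers 248.4, keeping 111.6.
Round 3 (the landlord proposes): the tenant can get 111.6 next round, worth 0.45 × 111.6 = 50.22 now. The landlord offers 50.22 and keeps 360 − 50.22 = 309.78.
Round 2 (the tenant proposes): the landlord can get 309.78 next round, worth 0.69 × 309.78 = 213.7482 now; the tenant offers that and keeps 146.2518.
Round 1 (the landlord proposes): the tenant can get 146.2518 next round, worth 0.45 × 146.2518 = 65.81331 now. The landlord offers 65.81331 and keeps 360 − 65.81331 = 294.18669.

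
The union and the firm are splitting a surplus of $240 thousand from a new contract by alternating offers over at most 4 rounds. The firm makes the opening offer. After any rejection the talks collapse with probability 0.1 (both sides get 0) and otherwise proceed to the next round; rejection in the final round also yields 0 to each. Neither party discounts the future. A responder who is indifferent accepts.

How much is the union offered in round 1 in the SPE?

196.56

Round 4 (the union proposes): the firm will accept anything ≥ 0, so the union offers 0 and keeps 240.
Round 3 (the firm proposes): rejecting gives the union an expected 0.9 × 240 = 216. The firm offers 216 and keeps 240 − 216 = 24.
Round 2 (the union proposes): rejecting gives the firm an expected 0.9 × 24 = 21.6. The union offers 21.6 and keeps 240 − 21.6 = 218.4.
Round 1 (the firm proposes): rejecting gives the union an expected 0.9 × 218.4 = 196.56. The firm offers 196.56 and keeps 240 − 196.56 = 43.44.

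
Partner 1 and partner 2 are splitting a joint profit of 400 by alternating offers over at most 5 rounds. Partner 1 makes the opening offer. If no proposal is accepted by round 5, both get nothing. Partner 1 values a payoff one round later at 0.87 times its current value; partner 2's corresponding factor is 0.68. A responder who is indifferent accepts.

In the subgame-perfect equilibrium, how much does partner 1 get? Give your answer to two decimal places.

Round 5 (partner 1 proposes): partner 2 will accept anything ≥ 0, so partner 1 offers 0 and keeps 400.
Round 4 (partner 2 proposes): partner 1 can get 400 next round, worth 0.87 × 400 = 348 now, so partner 2 offers 348, keeping 52.
Round 3 (partner 1 proposes): partner 2 can get 52 next round, worth 0.68 × 52 = 35.36 now; partner 1 offers that and keeps 364.64.
Round 2 (partner 2 proposes): partner 1 can get 364.64 next round, worth 0.87 × 364.64 = 317.2368 now; partner 2 offers that and keeps 82.7632.
Round 1 (partner 1 proposes): partner 2 can get 82.7632 next round, worth 0.68 × 82.7632 = 56.278976 now; partner 1 offers that and keeps 343.721024.

343.72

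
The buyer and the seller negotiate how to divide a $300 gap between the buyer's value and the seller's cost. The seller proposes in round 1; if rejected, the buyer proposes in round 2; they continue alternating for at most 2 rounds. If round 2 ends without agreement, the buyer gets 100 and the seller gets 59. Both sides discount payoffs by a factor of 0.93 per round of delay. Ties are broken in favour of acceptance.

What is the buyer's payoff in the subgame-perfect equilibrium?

224.13

Round 2 (the buyer proposes): the seller gets 59 if talks fail, so the buyer offers 59 and keeps 241.
Round 1 (the seller proposes): the buyer can get 241 next round, worth 0.93 × 241 = 224.13 now; the seller offers that and keeps 75.87.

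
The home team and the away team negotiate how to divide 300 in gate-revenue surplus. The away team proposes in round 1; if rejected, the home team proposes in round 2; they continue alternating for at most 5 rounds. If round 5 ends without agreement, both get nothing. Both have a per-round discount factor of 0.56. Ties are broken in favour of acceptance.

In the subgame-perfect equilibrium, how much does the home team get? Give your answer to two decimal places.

97.10

By backward induction:
Round 5 (the away team proposes): rejection yields 0 for the home team; the away team offers 0 and keeps 300.
Round 4 (the home team proposes): the away team can get 300 next round, worth 0.56 × 300 = 168 now, so the home team offers 168, keeping 132.
Round 3 (the away team proposes): the home team can get 132 next round, worth 0.56 × 132 = 73.92 now; the away team offers that and keeps 226.08.
Round 2 (the home team proposes): the away team can get 226.08 next round, worth 0.56 × 226.08 = 126.6048 now; the home team offers that and keeps 173.3952.
Round 1 (the away team proposes): the home team can get 173.3952 next round, worth 0.56 × 173.3952 = 97.101312 now, so the away team offers 97.101312, keeping 202.898688.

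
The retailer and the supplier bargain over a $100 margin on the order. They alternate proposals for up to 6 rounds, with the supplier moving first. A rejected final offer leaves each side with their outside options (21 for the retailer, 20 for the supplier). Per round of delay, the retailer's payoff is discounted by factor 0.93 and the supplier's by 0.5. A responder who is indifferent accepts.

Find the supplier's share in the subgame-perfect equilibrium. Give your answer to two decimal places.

15.79

By backward induction:
Round 6 (the retailer proposes): the supplier gets 20 if talks fail, so the retailer offers 20 and keeps 80.
Round 5 (the supplier proposes): the retailer can get 80 next round, worth 0.93 × 80 = 74.4 now; the supplier offers that and keeps 25.6.
Round 4 (the retailer proposes): the supplier can get 25.6 next round, worth 0.5 × 25.6 = 12.8 now; the retailer offers that and keeps 87.2.
Round 3 (the supplier proposes): the retailer can get 87.2 next round, worth 0.93 × 87.2 = 81.096 now; the supplier offers that and keeps 18.904.
Round 2 (the retailer proposes): the supplier can get 18.904 next round, worth 0.5 × 18.904 = 9.452 now. The retailer offers 9.452 and keeps 100 − 9.452 = 90.548.
Round 1 (the supplier proposes): the retailer can get 90.548 next round, worth 0.93 × 90.548 = 84.20964 now. The supplier offers 84.20964 and keeps 100 − 84.20964 = 15.79036.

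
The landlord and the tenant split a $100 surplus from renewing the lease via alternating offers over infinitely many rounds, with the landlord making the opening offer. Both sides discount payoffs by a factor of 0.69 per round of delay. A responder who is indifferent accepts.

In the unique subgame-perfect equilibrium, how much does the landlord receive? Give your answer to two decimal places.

Let x be the landlord's share when the landlord proposes and y be the tenant's share when the tenant proposes.
The tenant accepts iff offered ≥ 0.69·y, so x = 100 − 0.69y. Symmetrically y = 100 − 0.69x.
Substituting: x = 100 − 0.69(100 − 0.69x), giving x(1 − 0.69·0.69) = 100(1 − 0.69).
So x = 100 × 0.31 / 0.5239 ≈ 59.1716, and the tenant receives 100 − x ≈ 40.8284.

59.17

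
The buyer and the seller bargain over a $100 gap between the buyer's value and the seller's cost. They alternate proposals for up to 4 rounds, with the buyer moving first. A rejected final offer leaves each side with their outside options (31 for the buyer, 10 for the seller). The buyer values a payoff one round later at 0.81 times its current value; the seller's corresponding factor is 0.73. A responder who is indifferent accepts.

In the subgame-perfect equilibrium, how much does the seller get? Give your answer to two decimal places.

Work backward from the last round.
Round 4 (the seller proposes): the buyer gets 31 if talks fail, so the seller offers 31 and keeps 69.
Round 3 (the buyer proposes): the seller can get 69 next round, worth 0.73 × 69 = 50.37 now, so the buyer offers 50.37, keeping 49.63.
Round 2 (the seller proposes): the buyer can get 49.63 next round, worth 0.81 × 49.63 = 40.2003 now; the seller offers that and keeps 59.7997.
Round 1 (the buyer proposes): the seller can get 59.7997 next round, worth 0.73 × 59.7997 = 43.653781 now, so the buyer offers 43.653781, keeping 56.346219.

43.65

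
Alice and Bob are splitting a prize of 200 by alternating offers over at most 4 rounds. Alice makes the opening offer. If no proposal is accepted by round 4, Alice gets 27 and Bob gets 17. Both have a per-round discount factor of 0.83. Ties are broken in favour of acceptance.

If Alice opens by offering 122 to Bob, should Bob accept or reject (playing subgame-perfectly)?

Work out Bob's continuation value if the offer is rejected.
Round 4 (Bob proposes): Alice gets 27 if talks fail, so Bob offers 27 and keeps 173.
Round 3 (Alice proposes): Bob can get 173 next round, worth 0.83 × 173 = 143.59 now; Alice offers that and keeps 56.41.
Round 2 (Bob proposes): Alice can get 56.41 next round, worth 0.83 × 56.41 = 46.8203 now. Bob offers 46.8203 and keeps 200 − 46.8203 = 153.1797.
So by rejecting in round 1, Bob gets 153.1797 next round, worth 0.83 × 153.1797 = 127.139151 now.
Offer 122 < 127.139151, so Bob rejects.

Reject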